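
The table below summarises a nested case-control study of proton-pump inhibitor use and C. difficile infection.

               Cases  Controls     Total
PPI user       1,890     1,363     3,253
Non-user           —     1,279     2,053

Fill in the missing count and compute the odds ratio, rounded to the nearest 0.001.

The missing cell is in the unexposed row: 2053 − 1279 = 774.
So a = 1890, b = 1363, c = 774, d = 1279.
OR = (a·d)/(b·c) = (1890 × 1279) / (1363 × 774) = 2417310 / 1054962 = 2.29137

2.291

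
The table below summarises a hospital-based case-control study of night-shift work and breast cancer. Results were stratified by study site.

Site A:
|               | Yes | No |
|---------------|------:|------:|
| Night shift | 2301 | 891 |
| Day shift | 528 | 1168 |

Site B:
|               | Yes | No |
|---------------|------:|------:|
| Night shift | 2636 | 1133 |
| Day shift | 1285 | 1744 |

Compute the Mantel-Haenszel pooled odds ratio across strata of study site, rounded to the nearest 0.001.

3.950

OR_MH = Σ(aᵢdᵢ/nᵢ) / Σ(bᵢcᵢ/nᵢ), where nᵢ is the stratum total.
Stratum 1 (Site A): n = 4888; a·d/n = 2301·1168/4888 = 549.8298; b·c/n = 891·528/4888 = 96.2455
Stratum 2 (Site B): n = 6798; a·d/n = 2636·1744/6798 = 676.2554; b·c/n = 1133·1285/6798 = 214.1667
OR_MH = (549.8298 + 676.2554) / (96.2455 + 214.1667) = 1226.0852 / 310.4122 = 3.94986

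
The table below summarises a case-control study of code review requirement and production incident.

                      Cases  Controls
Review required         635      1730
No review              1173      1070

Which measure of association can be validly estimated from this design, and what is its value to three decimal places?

Cells: a = 635, b = 1730, c = 1173, d = 1070.
This is a case-control study: participants were sampled on outcome status, so risks in the source population cannot be estimated directly — relative risk is not valid here. The odds ratio is the appropriate measure.
OR = (a·d)/(b·c) = (635 × 1070) / (1730 × 1173) = 679450 / 2029290 = 0.33482

0.335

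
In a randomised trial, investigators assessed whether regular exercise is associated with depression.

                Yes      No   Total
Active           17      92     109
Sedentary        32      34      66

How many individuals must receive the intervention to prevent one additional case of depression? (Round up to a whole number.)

4

Risk in treated group = 17/109 = 0.15596; risk in control = 32/66 = 0.48485.
Absolute risk reduction = 0.48485 − 0.15596 = 0.32889
NNT = 1 / ARR = 1 / 0.32889 = 3.041 → round up → 4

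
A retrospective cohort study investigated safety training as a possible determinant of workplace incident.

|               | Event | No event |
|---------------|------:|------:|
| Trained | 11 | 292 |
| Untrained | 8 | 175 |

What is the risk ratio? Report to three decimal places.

0.830

Cells: a = 11, b = 292, c = 8, d = 175.
Risk in exposed = 11/303 = 0.03630; risk in unexposed = 8/183 = 0.04372.
RR = 0.03630 / 0.04372 = 0.83045
The risk is 17% lower among the exposed than among the unexposed.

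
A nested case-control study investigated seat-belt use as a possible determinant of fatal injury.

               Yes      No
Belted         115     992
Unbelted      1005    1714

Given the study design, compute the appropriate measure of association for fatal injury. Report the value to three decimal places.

0.198

Cells: a = 115, b = 992, c = 1005, d = 1714.
This is a nested case-control study: participants were sampled on outcome status, so risks in the source population cannot be estimated directly — relative risk is not valid here. The odds ratio is the appropriate measure.
OR = (a·d)/(b·c) = (115 × 1714) / (992 × 1005) = 197110 / 996960 = 0.19771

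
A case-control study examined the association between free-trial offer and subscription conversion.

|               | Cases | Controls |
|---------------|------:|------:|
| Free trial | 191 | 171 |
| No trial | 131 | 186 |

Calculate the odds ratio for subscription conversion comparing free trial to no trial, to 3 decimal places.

1.586

Cells: a = 191, b = 171, c = 131, d = 186.
OR = (a·d)/(b·c) = (191 × 186) / (171 × 131) = 35526 / 22401 = 1.58591
The odds of subscription conversion are about 1.59 times as high in the free trial group.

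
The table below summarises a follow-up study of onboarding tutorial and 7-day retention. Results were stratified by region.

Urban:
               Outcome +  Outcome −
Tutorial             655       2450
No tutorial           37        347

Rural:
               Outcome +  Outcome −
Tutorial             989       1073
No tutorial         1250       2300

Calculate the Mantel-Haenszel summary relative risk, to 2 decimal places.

1.42

RR_MH = Σ(aᵢ·n₀ᵢ/nᵢ) / Σ(cᵢ·n₁ᵢ/nᵢ), with n₁ᵢ = aᵢ+bᵢ (exposed), n₀ᵢ = cᵢ+dᵢ (unexposed), nᵢ = n₁ᵢ+n₀ᵢ.
Stratum 1 (Urban): n₁ = 3105, n₀ = 384, n = 3489; a·n₀/n = 655·384/3489 = 72.0894; c·n₁/n = 37·3105/3489 = 32.9278
Stratum 2 (Rural): n₁ = 2062, n₀ = 3550, n = 5612; a·n₀/n = 989·3550/5612 = 625.6148; c·n₁/n = 1250·2062/5612 = 459.2837
RR_MH = (72.0894 + 625.6148) / (32.9278 + 459.2837) = 697.7042 / 492.2115 = 1.41749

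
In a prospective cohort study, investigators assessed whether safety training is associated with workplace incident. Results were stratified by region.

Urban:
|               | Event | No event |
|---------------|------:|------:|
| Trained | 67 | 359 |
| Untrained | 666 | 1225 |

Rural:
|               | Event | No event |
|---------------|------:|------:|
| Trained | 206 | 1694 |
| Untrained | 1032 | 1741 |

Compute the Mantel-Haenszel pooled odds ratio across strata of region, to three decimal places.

0.235

OR_MH = Σ(aᵢdᵢ/nᵢ) / Σ(bᵢcᵢ/nᵢ), where nᵢ is the stratum total.
Stratum 1 (Urban): n = 2317; a·d/n = 67·1225/2317 = 35.4230; b·c/n = 359·666/2317 = 103.1912
Stratum 2 (Rural): n = 4673; a·d/n = 206·1741/4673 = 76.7486; b·c/n = 1694·1032/4673 = 374.1083
OR_MH = (35.4230 + 76.7486) / (103.1912 + 374.1083) = 112.1715 / 477.2995 = 0.23501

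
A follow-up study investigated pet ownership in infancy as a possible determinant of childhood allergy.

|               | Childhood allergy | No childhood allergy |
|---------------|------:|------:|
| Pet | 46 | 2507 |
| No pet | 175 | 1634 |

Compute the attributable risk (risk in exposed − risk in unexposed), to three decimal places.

-0.079

Cells: a = 46, b = 2507, c = 175, d = 1634.
Risk in exposed = 46/2553 = 0.018018; risk in unexposed = 175/1809 = 0.096739.
Risk difference = 0.018018 − 0.096739 = -0.078721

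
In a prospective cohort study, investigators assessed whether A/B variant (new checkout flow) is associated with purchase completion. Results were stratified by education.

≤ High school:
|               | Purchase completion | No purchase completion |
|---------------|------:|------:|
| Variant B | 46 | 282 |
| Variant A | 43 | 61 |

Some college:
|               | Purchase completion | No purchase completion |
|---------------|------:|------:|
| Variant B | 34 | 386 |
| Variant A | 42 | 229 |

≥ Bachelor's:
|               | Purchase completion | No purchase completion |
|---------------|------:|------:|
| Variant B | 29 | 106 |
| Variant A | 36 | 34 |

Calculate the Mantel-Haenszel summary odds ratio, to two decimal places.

0.32

OR_MH = Σ(aᵢdᵢ/nᵢ) / Σ(bᵢcᵢ/nᵢ), where nᵢ is the stratum total.
Stratum 1 (≤ High school): n = 432; a·d/n = 46·61/432 = 6.4954; b·c/n = 282·43/432 = 28.0694
Stratum 2 (Some college): n = 691; a·d/n = 34·229/691 = 11.2677; b·c/n = 386·42/691 = 23.4616
Stratum 3 (≥ Bachelor's): n = 205; a·d/n = 29·34/205 = 4.8098; b·c/n = 106·36/205 = 18.6146
OR_MH = (6.4954 + 11.2677 + 4.8098) / (28.0694 + 23.4616 + 18.6146) = 22.5729 / 70.1457 = 0.32180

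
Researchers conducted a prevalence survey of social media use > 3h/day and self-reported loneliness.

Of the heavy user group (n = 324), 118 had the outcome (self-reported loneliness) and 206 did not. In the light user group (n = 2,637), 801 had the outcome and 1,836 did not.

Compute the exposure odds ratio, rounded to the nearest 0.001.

1.313

From the description: a = 118, b = 206, c = 801, d = 1836.
OR = (a·d)/(b·c) = (118 × 1836) / (206 × 801) = 216648 / 165006 = 1.31297
The odds of self-reported loneliness are about 1.31 times as high in the heavy user group.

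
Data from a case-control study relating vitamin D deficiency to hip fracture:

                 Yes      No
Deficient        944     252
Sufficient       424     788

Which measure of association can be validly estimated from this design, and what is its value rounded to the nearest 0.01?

6.96

Cells: a = 944, b = 252, c = 424, d = 788.
This is a case-control study: participants were sampled on outcome status, so risks in the source population cannot be estimated directly — relative risk is not valid here. The odds ratio is the appropriate measure.
OR = (a·d)/(b·c) = (944 × 788) / (252 × 424) = 743872 / 106848 = 6.96196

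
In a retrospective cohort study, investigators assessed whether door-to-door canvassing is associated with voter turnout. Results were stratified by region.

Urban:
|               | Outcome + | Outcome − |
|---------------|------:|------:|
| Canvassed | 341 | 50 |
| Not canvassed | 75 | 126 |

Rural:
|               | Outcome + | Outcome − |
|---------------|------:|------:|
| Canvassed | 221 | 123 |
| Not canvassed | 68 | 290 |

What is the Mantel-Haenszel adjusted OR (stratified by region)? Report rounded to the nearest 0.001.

8.980

OR_MH = Σ(aᵢdᵢ/nᵢ) / Σ(bᵢcᵢ/nᵢ), where nᵢ is the stratum total.
Stratum 1 (Urban): n = 592; a·d/n = 341·126/592 = 72.5777; b·c/n = 50·75/592 = 6.3345
Stratum 2 (Rural): n = 702; a·d/n = 221·290/702 = 91.2963; b·c/n = 123·68/702 = 11.9145
OR_MH = (72.5777 + 91.2963) / (6.3345 + 11.9145) = 163.8740 / 18.2490 = 8.97989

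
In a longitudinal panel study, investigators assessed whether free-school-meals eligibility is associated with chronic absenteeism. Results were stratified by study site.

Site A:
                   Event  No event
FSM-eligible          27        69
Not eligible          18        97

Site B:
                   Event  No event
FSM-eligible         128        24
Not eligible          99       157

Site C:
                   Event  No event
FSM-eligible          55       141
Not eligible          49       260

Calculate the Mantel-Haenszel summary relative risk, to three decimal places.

2.008

RR_MH = Σ(aᵢ·n₀ᵢ/nᵢ) / Σ(cᵢ·n₁ᵢ/nᵢ), with n₁ᵢ = aᵢ+bᵢ (exposed), n₀ᵢ = cᵢ+dᵢ (unexposed), nᵢ = n₁ᵢ+n₀ᵢ.
Stratum 1 (Site A): n₁ = 96, n₀ = 115, n = 211; a·n₀/n = 27·115/211 = 14.7156; c·n₁/n = 18·96/211 = 8.1896
Stratum 2 (Site B): n₁ = 152, n₀ = 256, n = 408; a·n₀/n = 128·256/408 = 80.3137; c·n₁/n = 99·152/408 = 36.8824
Stratum 3 (Site C): n₁ = 196, n₀ = 309, n = 505; a·n₀/n = 55·309/505 = 33.6535; c·n₁/n = 49·196/505 = 19.0178
RR_MH = (14.7156 + 80.3137 + 33.6535) / (8.1896 + 36.8824 + 19.0178) = 128.6828 / 64.0897 = 2.00785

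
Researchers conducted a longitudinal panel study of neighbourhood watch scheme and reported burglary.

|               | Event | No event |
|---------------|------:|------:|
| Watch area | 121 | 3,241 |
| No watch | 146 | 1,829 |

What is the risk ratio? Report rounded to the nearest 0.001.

0.487

Cells: a = 121, b = 3241, c = 146, d = 1829.
Risk in exposed = 121/3362 = 0.03599; risk in unexposed = 146/1975 = 0.07392.
RR = 0.03599 / 0.07392 = 0.48686
The risk is 51% lower among the exposed than among the unexposed.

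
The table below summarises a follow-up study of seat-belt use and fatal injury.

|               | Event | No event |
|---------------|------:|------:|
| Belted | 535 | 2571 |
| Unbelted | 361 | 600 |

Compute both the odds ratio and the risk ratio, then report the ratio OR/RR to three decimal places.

0.754

Cells: a = 535, b = 2571, c = 361, d = 600.
OR = (535·600)/(2571·361) = 321000/928131 = 0.34586
Risk in exposed = 535/3106 = 0.17225; risk in unexposed = 361/961 = 0.37565; RR = 0.45853
OR/RR = 0.34586 / 0.45853 = 0.75427
The outcome is not rare, so the OR lies further from 1 than the RR.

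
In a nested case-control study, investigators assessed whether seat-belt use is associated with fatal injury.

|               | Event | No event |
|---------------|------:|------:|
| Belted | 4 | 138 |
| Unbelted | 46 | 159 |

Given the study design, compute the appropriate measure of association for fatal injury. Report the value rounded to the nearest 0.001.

0.100

Cells: a = 4, b = 138, c = 46, d = 159.
This is a nested case-control study: participants were sampled on outcome status, so risks in the source population cannot be estimated directly — relative risk is not valid here. The odds ratio is the appropriate measure.
OR = (a·d)/(b·c) = (4 × 159) / (138 × 46) = 636 / 6348 = 0.10019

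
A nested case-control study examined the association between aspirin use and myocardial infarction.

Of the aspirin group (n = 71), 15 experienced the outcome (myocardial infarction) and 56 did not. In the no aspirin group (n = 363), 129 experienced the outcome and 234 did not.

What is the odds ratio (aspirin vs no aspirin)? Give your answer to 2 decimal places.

0.49

From the description: a = 15, b = 56, c = 129, d = 234.
OR = (a·d)/(b·c) = (15 × 234) / (56 × 129) = 3510 / 7224 = 0.48588
Exposure is associated with lower odds of myocardial infarction (OR = 0.49 < 1).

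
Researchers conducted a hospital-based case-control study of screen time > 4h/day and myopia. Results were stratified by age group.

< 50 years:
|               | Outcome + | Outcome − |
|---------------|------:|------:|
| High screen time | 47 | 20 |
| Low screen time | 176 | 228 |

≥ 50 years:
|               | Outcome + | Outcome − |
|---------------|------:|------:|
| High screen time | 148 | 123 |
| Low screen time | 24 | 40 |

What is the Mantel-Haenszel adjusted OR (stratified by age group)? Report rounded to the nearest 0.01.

2.48

OR_MH = Σ(aᵢdᵢ/nᵢ) / Σ(bᵢcᵢ/nᵢ), where nᵢ is the stratum total.
Stratum 1 (< 50 years): n = 471; a·d/n = 47·228/471 = 22.7516; b·c/n = 20·176/471 = 7.4735
Stratum 2 (≥ 50 years): n = 335; a·d/n = 148·40/335 = 17.6716; b·c/n = 123·24/335 = 8.8119
OR_MH = (22.7516 + 17.6716) / (7.4735 + 8.8119) = 40.4232 / 16.2854 = 2.48218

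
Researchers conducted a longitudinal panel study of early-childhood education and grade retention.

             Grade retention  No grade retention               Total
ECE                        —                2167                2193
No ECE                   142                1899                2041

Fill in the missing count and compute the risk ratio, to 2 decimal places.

0.17

The missing cell is in the exposed row: 2193 − 2167 = 26.
So a = 26, b = 2167, c = 142, d = 1899.
RR = [a/(a+b)] / [c/(c+d)] = (26/2193) / (142/2041) = 0.01186/0.06957 = 0.17041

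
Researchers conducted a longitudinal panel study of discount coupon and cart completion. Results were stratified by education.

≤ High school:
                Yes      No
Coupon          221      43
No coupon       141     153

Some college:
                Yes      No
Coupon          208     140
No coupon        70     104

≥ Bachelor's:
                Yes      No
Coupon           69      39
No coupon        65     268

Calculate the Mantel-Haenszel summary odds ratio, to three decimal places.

OR_MH = Σ(aᵢdᵢ/nᵢ) / Σ(bᵢcᵢ/nᵢ), where nᵢ is the stratum total.
Stratum 1 (≤ High school): n = 558; a·d/n = 221·153/558 = 60.5968; b·c/n = 43·141/558 = 10.8656
Stratum 2 (Some college): n = 522; a·d/n = 208·104/522 = 41.4406; b·c/n = 140·70/522 = 18.7739
Stratum 3 (≥ Bachelor's): n = 441; a·d/n = 69·268/441 = 41.9320; b·c/n = 39·65/441 = 5.7483
OR_MH = (60.5968 + 41.4406 + 41.9320) / (10.8656 + 18.7739 + 5.7483) = 143.9694 / 35.3878 = 4.06833

4.068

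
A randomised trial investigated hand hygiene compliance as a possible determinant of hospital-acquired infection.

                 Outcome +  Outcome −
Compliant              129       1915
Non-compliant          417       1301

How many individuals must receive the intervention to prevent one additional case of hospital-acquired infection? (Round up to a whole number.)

Risk in treated group = 129/2044 = 0.06311; risk in control = 417/1718 = 0.24272.
Absolute risk reduction = 0.24272 − 0.06311 = 0.17961
NNT = 1 / ARR = 1 / 0.17961 = 5.568 → round up → 6

6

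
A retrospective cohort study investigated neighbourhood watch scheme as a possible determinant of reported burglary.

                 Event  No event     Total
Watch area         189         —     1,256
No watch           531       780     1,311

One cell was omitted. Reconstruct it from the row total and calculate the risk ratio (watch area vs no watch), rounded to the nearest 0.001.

The missing cell is in the exposed row: 1256 − 189 = 1067.
So a = 189, b = 1067, c = 531, d = 780.
RR = [a/(a+b)] / [c/(c+d)] = (189/1256) / (531/1311) = 0.15048/0.40503 = 0.37152

0.372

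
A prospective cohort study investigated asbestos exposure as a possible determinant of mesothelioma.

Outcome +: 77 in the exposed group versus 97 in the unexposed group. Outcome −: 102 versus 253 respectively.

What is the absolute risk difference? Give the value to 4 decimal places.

From the description: a = 77, b = 102, c = 97, d = 253.
Risk in exposed = 77/179 = 0.430168; risk in unexposed = 97/350 = 0.277143.
Risk difference = 0.430168 − 0.277143 = 0.153025

0.1530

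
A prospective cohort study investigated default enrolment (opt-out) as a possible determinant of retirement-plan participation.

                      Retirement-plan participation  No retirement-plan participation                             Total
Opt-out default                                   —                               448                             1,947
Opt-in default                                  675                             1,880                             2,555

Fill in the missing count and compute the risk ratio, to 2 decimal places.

2.91

The missing cell is in the exposed row: 1947 − 448 = 1499.
So a = 1499, b = 448, c = 675, d = 1880.
RR = [a/(a+b)] / [c/(c+d)] = (1499/1947) / (675/2555) = 0.76990/0.26419 = 2.91422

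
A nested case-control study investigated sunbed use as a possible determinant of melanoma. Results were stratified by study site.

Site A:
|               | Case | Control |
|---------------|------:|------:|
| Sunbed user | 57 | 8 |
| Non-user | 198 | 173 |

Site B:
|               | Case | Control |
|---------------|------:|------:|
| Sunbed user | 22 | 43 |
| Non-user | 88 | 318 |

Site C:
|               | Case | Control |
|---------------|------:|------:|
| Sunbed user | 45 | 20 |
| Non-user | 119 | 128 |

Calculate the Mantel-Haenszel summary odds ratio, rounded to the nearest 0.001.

2.899

OR_MH = Σ(aᵢdᵢ/nᵢ) / Σ(bᵢcᵢ/nᵢ), where nᵢ is the stratum total.
Stratum 1 (Site A): n = 436; a·d/n = 57·173/436 = 22.6170; b·c/n = 8·198/436 = 3.6330
Stratum 2 (Site B): n = 471; a·d/n = 22·318/471 = 14.8535; b·c/n = 43·88/471 = 8.0340
Stratum 3 (Site C): n = 312; a·d/n = 45·128/312 = 18.4615; b·c/n = 20·119/312 = 7.6282
OR_MH = (22.6170 + 14.8535 + 18.4615) / (3.6330 + 8.0340 + 7.6282) = 55.9320 / 19.2952 = 2.89875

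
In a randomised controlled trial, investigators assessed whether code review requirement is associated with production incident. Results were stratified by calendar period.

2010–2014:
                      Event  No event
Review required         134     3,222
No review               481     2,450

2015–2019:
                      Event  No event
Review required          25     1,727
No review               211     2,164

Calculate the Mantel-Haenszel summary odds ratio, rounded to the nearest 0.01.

0.20

OR_MH = Σ(aᵢdᵢ/nᵢ) / Σ(bᵢcᵢ/nᵢ), where nᵢ is the stratum total.
Stratum 1 (2010–2014): n = 6287; a·d/n = 134·2450/6287 = 52.2189; b·c/n = 3222·481/6287 = 246.5058
Stratum 2 (2015–2019): n = 4127; a·d/n = 25·2164/4127 = 13.1088; b·c/n = 1727·211/4127 = 88.2959
OR_MH = (52.2189 + 13.1088) / (246.5058 + 88.2959) = 65.3277 / 334.8017 = 0.19512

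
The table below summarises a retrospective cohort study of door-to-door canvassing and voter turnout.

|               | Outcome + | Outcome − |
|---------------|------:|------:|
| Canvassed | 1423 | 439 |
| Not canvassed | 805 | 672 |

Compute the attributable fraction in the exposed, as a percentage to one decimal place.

Cells: a = 1423, b = 439, c = 805, d = 672.
Risk in exposed = 1423/1862 = 0.76423; risk in unexposed = 805/1477 = 0.54502.
RR = 0.76423/0.54502 = 1.40220
AR% = (RR − 1)/RR × 100 = (1.40220 − 1)/1.40220 × 100 = 28.6835%

28.7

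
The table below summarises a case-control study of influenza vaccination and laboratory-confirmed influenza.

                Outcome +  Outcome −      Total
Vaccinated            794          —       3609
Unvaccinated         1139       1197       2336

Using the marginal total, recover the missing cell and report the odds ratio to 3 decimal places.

0.296

The missing cell is in the exposed row: 3609 − 794 = 2815.
So a = 794, b = 2815, c = 1139, d = 1197.
OR = (a·d)/(b·c) = (794 × 1197) / (2815 × 1139) = 950418 / 3206285 = 0.29642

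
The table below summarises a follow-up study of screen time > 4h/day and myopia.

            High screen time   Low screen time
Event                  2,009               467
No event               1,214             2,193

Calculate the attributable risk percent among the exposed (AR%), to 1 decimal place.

Reading the table with exposure as columns: a = 2009 (High screen time, case), b = 1214 (High screen time, non-case), c = 467 (Low screen time, case), d = 2193.
Risk in exposed = 2009/3223 = 0.62333; risk in unexposed = 467/2660 = 0.17556.
RR = 0.62333/0.17556 = 3.55046
AR% = (RR − 1)/RR × 100 = (3.55046 − 1)/3.55046 × 100 = 71.8346%

71.8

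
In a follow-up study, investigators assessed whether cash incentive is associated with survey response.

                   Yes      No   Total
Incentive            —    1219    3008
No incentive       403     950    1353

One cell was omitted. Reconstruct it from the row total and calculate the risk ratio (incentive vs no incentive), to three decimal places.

1.997

The missing cell is in the exposed row: 3008 − 1219 = 1789.
So a = 1789, b = 1219, c = 403, d = 950.
RR = [a/(a+b)] / [c/(c+d)] = (1789/3008) / (403/1353) = 0.59475/0.29786 = 1.99676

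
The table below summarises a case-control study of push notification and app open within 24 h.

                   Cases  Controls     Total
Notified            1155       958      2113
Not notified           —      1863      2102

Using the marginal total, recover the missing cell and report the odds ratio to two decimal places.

9.40

The missing cell is in the unexposed row: 2102 − 1863 = 239.
So a = 1155, b = 958, c = 239, d = 1863.
OR = (a·d)/(b·c) = (1155 × 1863) / (958 × 239) = 2151765 / 228962 = 9.39791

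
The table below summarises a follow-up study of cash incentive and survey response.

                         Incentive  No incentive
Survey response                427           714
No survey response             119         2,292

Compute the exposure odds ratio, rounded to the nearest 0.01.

11.52

Reading the table with exposure as columns: a = 427 (Incentive, case), b = 119 (Incentive, non-case), c = 714 (No incentive, case), d = 2292.
OR = (a·d)/(b·c) = (427 × 2292) / (119 × 714) = 978684 / 84966 = 11.51854
The odds of survey response are about 11.52 times as high in the incentive group.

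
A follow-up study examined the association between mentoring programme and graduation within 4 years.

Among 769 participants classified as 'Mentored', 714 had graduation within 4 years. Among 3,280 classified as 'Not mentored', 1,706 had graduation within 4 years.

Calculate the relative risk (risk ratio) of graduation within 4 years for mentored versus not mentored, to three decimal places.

From the description: a = 714, b = 55, c = 1706, d = 1574.
Risk in exposed = 714/769 = 0.92848; risk in unexposed = 1706/3280 = 0.52012.
RR = 0.92848 / 0.52012 = 1.78512
The risk among the exposed is 1.79 times that among the unexposed.

1.785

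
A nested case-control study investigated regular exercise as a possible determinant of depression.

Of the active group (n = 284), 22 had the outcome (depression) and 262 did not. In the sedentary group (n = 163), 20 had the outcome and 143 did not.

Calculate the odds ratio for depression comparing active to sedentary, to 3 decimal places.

From the description: a = 22, b = 262, c = 20, d = 143.
OR = (a·d)/(b·c) = (22 × 143) / (262 × 20) = 3146 / 5240 = 0.60038
Exposure is associated with lower odds of depression (OR = 0.60 < 1).

0.600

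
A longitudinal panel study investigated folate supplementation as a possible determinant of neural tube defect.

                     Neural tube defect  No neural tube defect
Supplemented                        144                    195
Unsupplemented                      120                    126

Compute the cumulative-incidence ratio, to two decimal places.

Cells: a = 144, b = 195, c = 120, d = 126.
Risk in exposed = 144/339 = 0.42478; risk in unexposed = 120/246 = 0.48780.
RR = 0.42478 / 0.48780 = 0.87080
The risk is 13% lower among the exposed than among the unexposed.

0.87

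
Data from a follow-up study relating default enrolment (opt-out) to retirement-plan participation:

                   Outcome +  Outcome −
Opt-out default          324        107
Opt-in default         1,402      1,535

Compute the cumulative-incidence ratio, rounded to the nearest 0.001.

1.575

Cells: a = 324, b = 107, c = 1402, d = 1535.
Risk in exposed = 324/431 = 0.75174; risk in unexposed = 1402/2937 = 0.47736.
RR = 0.75174 / 0.47736 = 1.57479
The risk among the exposed is 1.57 times that among the unexposed.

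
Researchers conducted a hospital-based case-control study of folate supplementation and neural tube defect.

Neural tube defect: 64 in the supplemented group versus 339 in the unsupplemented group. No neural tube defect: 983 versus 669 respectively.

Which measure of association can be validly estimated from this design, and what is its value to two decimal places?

0.13

From the description: a = 64, b = 983, c = 339, d = 669.
This is a hospital-based case-control study: participants were sampled on outcome status, so risks in the source population cannot be estimated directly — relative risk is not valid here. The odds ratio is the appropriate measure.
OR = (a·d)/(b·c) = (64 × 669) / (983 × 339) = 42816 / 333237 = 0.12849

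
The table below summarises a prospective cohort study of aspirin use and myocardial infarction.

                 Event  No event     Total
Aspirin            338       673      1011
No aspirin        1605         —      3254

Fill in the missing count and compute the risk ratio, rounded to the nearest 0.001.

0.678

The missing cell is in the unexposed row: 3254 − 1605 = 1649.
So a = 338, b = 673, c = 1605, d = 1649.
RR = [a/(a+b)] / [c/(c+d)] = (338/1011) / (1605/3254) = 0.33432/0.49324 = 0.67781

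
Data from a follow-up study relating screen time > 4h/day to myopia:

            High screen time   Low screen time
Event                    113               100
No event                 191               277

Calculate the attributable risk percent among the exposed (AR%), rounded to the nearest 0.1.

Reading the table with exposure as columns: a = 113 (High screen time, case), b = 191 (High screen time, non-case), c = 100 (Low screen time, case), d = 277.
Risk in exposed = 113/304 = 0.37171; risk in unexposed = 100/377 = 0.26525.
RR = 0.37171/0.26525 = 1.40135
AR% = (RR − 1)/RR × 100 = (1.40135 − 1)/1.40135 × 100 = 28.6402%

28.6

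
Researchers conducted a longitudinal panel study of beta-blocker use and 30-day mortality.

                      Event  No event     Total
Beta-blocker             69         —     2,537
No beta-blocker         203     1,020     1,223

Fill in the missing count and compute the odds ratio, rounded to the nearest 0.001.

The missing cell is in the exposed row: 2537 − 69 = 2468.
So a = 69, b = 2468, c = 203, d = 1020.
OR = (a·d)/(b·c) = (69 × 1020) / (2468 × 203) = 70380 / 501004 = 0.14048

0.140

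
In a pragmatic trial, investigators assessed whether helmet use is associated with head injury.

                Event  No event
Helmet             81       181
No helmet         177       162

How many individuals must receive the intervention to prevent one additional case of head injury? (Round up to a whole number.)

Risk in treated group = 81/262 = 0.30916; risk in control = 177/339 = 0.52212.
Absolute risk reduction = 0.52212 − 0.30916 = 0.21296
NNT = 1 / ARR = 1 / 0.21296 = 4.696 → round up → 5

5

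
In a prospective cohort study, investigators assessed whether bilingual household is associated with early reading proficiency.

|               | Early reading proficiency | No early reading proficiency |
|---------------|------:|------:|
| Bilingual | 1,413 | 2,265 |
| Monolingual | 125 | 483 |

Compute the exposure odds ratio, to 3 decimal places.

2.411

Cells: a = 1413, b = 2265, c = 125, d = 483.
OR = (a·d)/(b·c) = (1413 × 483) / (2265 × 125) = 682479 / 283125 = 2.41052
The odds of early reading proficiency are about 2.41 times as high in the bilingual group.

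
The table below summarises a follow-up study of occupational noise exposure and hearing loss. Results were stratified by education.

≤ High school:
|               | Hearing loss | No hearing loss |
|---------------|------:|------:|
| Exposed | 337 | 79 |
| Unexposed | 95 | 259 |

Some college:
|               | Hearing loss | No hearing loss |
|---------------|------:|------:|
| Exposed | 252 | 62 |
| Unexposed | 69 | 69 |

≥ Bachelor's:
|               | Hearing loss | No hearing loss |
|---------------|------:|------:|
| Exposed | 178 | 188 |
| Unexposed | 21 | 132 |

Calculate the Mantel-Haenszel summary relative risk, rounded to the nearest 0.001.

2.493

RR_MH = Σ(aᵢ·n₀ᵢ/nᵢ) / Σ(cᵢ·n₁ᵢ/nᵢ), with n₁ᵢ = aᵢ+bᵢ (exposed), n₀ᵢ = cᵢ+dᵢ (unexposed), nᵢ = n₁ᵢ+n₀ᵢ.
Stratum 1 (≤ High school): n₁ = 416, n₀ = 354, n = 770; a·n₀/n = 337·354/770 = 154.9325; c·n₁/n = 95·416/770 = 51.3247
Stratum 2 (Some college): n₁ = 314, n₀ = 138, n = 452; a·n₀/n = 252·138/452 = 76.9381; c·n₁/n = 69·314/452 = 47.9336
Stratum 3 (≥ Bachelor's): n₁ = 366, n₀ = 153, n = 519; a·n₀/n = 178·153/519 = 52.4740; c·n₁/n = 21·366/519 = 14.8092
RR_MH = (154.9325 + 76.9381 + 52.4740) / (51.3247 + 47.9336 + 14.8092) = 284.3445 / 114.0676 = 2.49277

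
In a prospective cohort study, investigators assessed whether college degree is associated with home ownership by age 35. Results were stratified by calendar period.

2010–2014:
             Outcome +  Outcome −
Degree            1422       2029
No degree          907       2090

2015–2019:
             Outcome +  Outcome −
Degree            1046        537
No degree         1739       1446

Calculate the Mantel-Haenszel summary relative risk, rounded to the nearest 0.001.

RR_MH = Σ(aᵢ·n₀ᵢ/nᵢ) / Σ(cᵢ·n₁ᵢ/nᵢ), with n₁ᵢ = aᵢ+bᵢ (exposed), n₀ᵢ = cᵢ+dᵢ (unexposed), nᵢ = n₁ᵢ+n₀ᵢ.
Stratum 1 (2010–2014): n₁ = 3451, n₀ = 2997, n = 6448; a·n₀/n = 1422·2997/6448 = 660.9389; c·n₁/n = 907·3451/6448 = 485.4307
Stratum 2 (2015–2019): n₁ = 1583, n₀ = 3185, n = 4768; a·n₀/n = 1046·3185/4768 = 698.7227; c·n₁/n = 1739·1583/4768 = 577.3568
RR_MH = (660.9389 + 698.7227) / (485.4307 + 577.3568) = 1359.6616 / 1062.7874 = 1.27934

1.279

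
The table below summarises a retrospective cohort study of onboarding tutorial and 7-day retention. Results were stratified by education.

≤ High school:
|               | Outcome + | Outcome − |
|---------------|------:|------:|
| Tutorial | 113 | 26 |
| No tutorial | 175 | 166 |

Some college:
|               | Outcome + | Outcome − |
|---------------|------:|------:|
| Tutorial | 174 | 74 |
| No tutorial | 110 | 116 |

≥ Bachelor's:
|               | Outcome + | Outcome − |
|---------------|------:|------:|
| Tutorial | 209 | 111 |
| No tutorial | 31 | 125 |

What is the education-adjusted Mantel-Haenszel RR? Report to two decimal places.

1.80

RR_MH = Σ(aᵢ·n₀ᵢ/nᵢ) / Σ(cᵢ·n₁ᵢ/nᵢ), with n₁ᵢ = aᵢ+bᵢ (exposed), n₀ᵢ = cᵢ+dᵢ (unexposed), nᵢ = n₁ᵢ+n₀ᵢ.
Stratum 1 (≤ High school): n₁ = 139, n₀ = 341, n = 480; a·n₀/n = 113·341/480 = 80.2771; c·n₁/n = 175·139/480 = 50.6771
Stratum 2 (Some college): n₁ = 248, n₀ = 226, n = 474; a·n₀/n = 174·226/474 = 82.9620; c·n₁/n = 110·248/474 = 57.5527
Stratum 3 (≥ Bachelor's): n₁ = 320, n₀ = 156, n = 476; a·n₀/n = 209·156/476 = 68.4958; c·n₁/n = 31·320/476 = 20.8403
RR_MH = (80.2771 + 82.9620 + 68.4958) / (50.6771 + 57.5527 + 20.8403) = 231.7349 / 129.0702 = 1.79542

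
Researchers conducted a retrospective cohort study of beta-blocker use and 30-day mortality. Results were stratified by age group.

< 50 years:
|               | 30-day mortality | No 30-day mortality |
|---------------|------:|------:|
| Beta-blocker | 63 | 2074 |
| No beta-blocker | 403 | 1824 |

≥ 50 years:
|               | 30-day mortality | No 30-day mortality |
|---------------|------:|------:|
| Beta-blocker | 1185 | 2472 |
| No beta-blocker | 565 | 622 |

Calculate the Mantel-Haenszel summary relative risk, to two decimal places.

RR_MH = Σ(aᵢ·n₀ᵢ/nᵢ) / Σ(cᵢ·n₁ᵢ/nᵢ), with n₁ᵢ = aᵢ+bᵢ (exposed), n₀ᵢ = cᵢ+dᵢ (unexposed), nᵢ = n₁ᵢ+n₀ᵢ.
Stratum 1 (< 50 years): n₁ = 2137, n₀ = 2227, n = 4364; a·n₀/n = 63·2227/4364 = 32.1496; c·n₁/n = 403·2137/4364 = 197.3444
Stratum 2 (≥ 50 years): n₁ = 3657, n₀ = 1187, n = 4844; a·n₀/n = 1185·1187/4844 = 290.3788; c·n₁/n = 565·3657/4844 = 426.5493
RR_MH = (32.1496 + 290.3788) / (197.3444 + 426.5493) = 322.5285 / 623.8937 = 0.51696

0.52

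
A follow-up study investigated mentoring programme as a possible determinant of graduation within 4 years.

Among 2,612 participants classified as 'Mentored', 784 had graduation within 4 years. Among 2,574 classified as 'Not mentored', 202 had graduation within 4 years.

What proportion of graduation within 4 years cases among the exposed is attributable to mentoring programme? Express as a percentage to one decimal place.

73.9

From the description: a = 784, b = 1828, c = 202, d = 2372.
Risk in exposed = 784/2612 = 0.30015; risk in unexposed = 202/2574 = 0.07848.
RR = 0.30015/0.07848 = 3.82472
AR% = (RR − 1)/RR × 100 = (3.82472 − 1)/3.82472 × 100 = 73.8543%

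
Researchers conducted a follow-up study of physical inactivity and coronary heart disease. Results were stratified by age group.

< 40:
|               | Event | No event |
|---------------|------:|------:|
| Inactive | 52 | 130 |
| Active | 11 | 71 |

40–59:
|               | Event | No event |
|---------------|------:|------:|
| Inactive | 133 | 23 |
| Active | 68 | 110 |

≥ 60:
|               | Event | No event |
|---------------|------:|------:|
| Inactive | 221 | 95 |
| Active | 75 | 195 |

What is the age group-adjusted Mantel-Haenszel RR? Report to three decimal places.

2.367

RR_MH = Σ(aᵢ·n₀ᵢ/nᵢ) / Σ(cᵢ·n₁ᵢ/nᵢ), with n₁ᵢ = aᵢ+bᵢ (exposed), n₀ᵢ = cᵢ+dᵢ (unexposed), nᵢ = n₁ᵢ+n₀ᵢ.
Stratum 1 (< 40): n₁ = 182, n₀ = 82, n = 264; a·n₀/n = 52·82/264 = 16.1515; c·n₁/n = 11·182/264 = 7.5833
Stratum 2 (40–59): n₁ = 156, n₀ = 178, n = 334; a·n₀/n = 133·178/334 = 70.8802; c·n₁/n = 68·156/334 = 31.7605
Stratum 3 (≥ 60): n₁ = 316, n₀ = 270, n = 586; a·n₀/n = 221·270/586 = 101.8259; c·n₁/n = 75·316/586 = 40.4437
RR_MH = (16.1515 + 70.8802 + 101.8259) / (7.5833 + 31.7605 + 40.4437) = 188.8577 / 79.7875 = 2.36701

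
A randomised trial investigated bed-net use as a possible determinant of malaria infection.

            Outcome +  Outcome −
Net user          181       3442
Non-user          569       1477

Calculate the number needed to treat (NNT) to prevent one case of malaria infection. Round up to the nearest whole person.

Risk in treated group = 181/3623 = 0.04996; risk in control = 569/2046 = 0.27810.
Absolute risk reduction = 0.27810 − 0.04996 = 0.22815
NNT = 1 / ARR = 1 / 0.22815 = 4.383 → round up → 5

5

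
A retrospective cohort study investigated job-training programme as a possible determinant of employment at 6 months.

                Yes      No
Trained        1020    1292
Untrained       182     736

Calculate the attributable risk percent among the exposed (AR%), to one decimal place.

55.1

Cells: a = 1020, b = 1292, c = 182, d = 736.
Risk in exposed = 1020/2312 = 0.44118; risk in unexposed = 182/918 = 0.19826.
RR = 0.44118/0.19826 = 2.22527
AR% = (RR − 1)/RR × 100 = (2.22527 − 1)/2.22527 × 100 = 55.0617%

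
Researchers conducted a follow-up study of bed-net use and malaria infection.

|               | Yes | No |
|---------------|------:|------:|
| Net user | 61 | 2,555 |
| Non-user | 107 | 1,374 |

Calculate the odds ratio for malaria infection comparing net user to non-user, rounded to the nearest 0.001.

0.307

Cells: a = 61, b = 2555, c = 107, d = 1374.
OR = (a·d)/(b·c) = (61 × 1374) / (2555 × 107) = 83814 / 273385 = 0.30658
Exposure is associated with lower odds of malaria infection (OR = 0.31 < 1).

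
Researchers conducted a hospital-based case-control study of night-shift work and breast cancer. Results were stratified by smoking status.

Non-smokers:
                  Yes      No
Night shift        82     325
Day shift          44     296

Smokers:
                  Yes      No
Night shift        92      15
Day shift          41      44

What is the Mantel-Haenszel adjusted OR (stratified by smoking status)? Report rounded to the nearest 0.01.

2.40

OR_MH = Σ(aᵢdᵢ/nᵢ) / Σ(bᵢcᵢ/nᵢ), where nᵢ is the stratum total.
Stratum 1 (Non-smokers): n = 747; a·d/n = 82·296/747 = 32.4926; b·c/n = 325·44/747 = 19.1432
Stratum 2 (Smokers): n = 192; a·d/n = 92·44/192 = 21.0833; b·c/n = 15·41/192 = 3.2031
OR_MH = (32.4926 + 21.0833) / (19.1432 + 3.2031) = 53.5760 / 22.3464 = 2.39753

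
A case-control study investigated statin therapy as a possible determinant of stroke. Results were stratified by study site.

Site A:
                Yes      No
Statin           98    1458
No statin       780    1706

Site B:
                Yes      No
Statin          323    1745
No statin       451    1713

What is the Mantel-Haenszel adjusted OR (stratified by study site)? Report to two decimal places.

0.37

OR_MH = Σ(aᵢdᵢ/nᵢ) / Σ(bᵢcᵢ/nᵢ), where nᵢ is the stratum total.
Stratum 1 (Site A): n = 4042; a·d/n = 98·1706/4042 = 41.3627; b·c/n = 1458·780/4042 = 281.3558
Stratum 2 (Site B): n = 4232; a·d/n = 323·1713/4232 = 130.7417; b·c/n = 1745·451/4232 = 185.9629
OR_MH = (41.3627 + 130.7417) / (281.3558 + 185.9629) = 172.1044 / 467.3187 = 0.36828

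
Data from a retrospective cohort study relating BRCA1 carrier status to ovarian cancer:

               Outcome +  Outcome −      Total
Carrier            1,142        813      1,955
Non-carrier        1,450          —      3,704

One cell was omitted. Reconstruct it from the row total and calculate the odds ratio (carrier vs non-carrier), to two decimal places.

The missing cell is in the unexposed row: 3704 − 1450 = 2254.
So a = 1142, b = 813, c = 1450, d = 2254.
OR = (a·d)/(b·c) = (1142 × 2254) / (813 × 1450) = 2574068 / 1178850 = 2.18354

2.18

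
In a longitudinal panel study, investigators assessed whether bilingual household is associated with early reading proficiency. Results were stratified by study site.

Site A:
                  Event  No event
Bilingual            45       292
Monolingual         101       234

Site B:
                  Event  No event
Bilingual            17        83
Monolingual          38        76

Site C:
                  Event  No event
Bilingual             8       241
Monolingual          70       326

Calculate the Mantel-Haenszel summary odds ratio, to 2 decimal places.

0.30

OR_MH = Σ(aᵢdᵢ/nᵢ) / Σ(bᵢcᵢ/nᵢ), where nᵢ is the stratum total.
Stratum 1 (Site A): n = 672; a·d/n = 45·234/672 = 15.6696; b·c/n = 292·101/672 = 43.8869
Stratum 2 (Site B): n = 214; a·d/n = 17·76/214 = 6.0374; b·c/n = 83·38/214 = 14.7383
Stratum 3 (Site C): n = 645; a·d/n = 8·326/645 = 4.0434; b·c/n = 241·70/645 = 26.1550
OR_MH = (15.6696 + 6.0374 + 4.0434) / (43.8869 + 14.7383 + 26.1550) = 25.7504 / 84.7803 = 0.30373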